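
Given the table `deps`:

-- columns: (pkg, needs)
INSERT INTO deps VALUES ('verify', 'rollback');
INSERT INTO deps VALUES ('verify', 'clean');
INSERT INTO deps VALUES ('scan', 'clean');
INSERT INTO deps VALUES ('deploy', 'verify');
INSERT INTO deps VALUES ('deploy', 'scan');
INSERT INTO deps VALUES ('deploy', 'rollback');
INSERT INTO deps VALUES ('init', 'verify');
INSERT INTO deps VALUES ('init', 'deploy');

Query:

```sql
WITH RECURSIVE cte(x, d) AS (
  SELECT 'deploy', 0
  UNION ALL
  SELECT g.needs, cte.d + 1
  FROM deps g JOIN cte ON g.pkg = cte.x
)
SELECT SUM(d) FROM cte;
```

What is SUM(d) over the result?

Base: (deploy, d=0).
Iteration 1: edges from {deploy} -> (rollback, d=1), (scan, d=1), (verify, d=1).
Iteration 2: edges from {rollback,scan,verify} -> (clean, d=2) x2, (rollback, d=2). [UNION ALL keeps all 3 new rows, including repeats]
Iteration 3: no outgoing edges from {clean,rollback}; recursion stops.
SUM(d) = 0 + 1 + 1 + 1 + 2 + 2 + 2 = 9.

9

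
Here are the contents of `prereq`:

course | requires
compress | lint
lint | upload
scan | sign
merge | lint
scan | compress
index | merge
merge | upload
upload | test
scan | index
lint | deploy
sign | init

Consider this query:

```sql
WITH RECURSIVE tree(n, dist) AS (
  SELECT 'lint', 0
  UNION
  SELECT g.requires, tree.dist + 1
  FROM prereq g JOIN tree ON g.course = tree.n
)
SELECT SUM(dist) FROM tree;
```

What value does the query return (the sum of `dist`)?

4

Base: (lint, dist=0).
Iteration 1: edges from {lint} -> (deploy, dist=1), (upload, dist=1).
Iteration 2: edges from {deploy,upload} -> (test, dist=2).
Iteration 3: no outgoing edges from {test}; recursion stops.
SUM(dist) = 0 + 1 + 1 + 2 = 4.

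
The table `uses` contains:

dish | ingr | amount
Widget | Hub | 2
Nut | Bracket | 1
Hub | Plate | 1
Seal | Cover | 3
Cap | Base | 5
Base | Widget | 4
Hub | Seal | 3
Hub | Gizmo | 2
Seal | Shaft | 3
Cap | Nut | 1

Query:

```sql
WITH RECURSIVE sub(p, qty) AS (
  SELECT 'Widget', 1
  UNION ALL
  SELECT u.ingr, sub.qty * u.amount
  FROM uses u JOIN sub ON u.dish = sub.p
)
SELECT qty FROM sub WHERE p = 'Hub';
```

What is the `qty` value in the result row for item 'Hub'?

2

Base: (Widget, qty=1).
Iteration 1: components of {Widget} -> Hub = 1*2 = 2.
Iteration 2: components of {Hub} -> Gizmo = 2*2 = 4, Plate = 2*1 = 2, Seal = 2*3 = 6.
Iteration 3: components of {Gizmo,Plate,Seal} -> Cover = 6*3 = 18, Shaft = 6*3 = 18.
Iteration 4: no further components; recursion stops.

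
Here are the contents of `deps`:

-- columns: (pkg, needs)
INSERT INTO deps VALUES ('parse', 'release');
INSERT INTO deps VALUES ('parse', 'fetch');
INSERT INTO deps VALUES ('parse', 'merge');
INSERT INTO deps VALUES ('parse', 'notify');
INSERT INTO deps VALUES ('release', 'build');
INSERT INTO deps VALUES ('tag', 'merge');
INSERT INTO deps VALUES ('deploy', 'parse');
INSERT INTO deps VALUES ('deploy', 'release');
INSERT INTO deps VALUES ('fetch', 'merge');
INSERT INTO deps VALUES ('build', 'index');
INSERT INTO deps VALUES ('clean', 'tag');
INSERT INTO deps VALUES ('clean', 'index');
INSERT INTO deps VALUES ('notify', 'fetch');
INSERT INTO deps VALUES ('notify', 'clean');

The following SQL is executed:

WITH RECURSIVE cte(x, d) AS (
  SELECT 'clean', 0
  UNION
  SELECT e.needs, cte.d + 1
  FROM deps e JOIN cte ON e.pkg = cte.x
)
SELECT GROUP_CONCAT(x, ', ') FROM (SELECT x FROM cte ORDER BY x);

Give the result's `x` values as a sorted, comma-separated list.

Base: (clean, d=0).
Iteration 1: edges from {clean} -> (index, d=1), (tag, d=1).
Iteration 2: edges from {index,tag} -> (merge, d=2).
Iteration 3: no outgoing edges from {merge}; recursion stops.

clean, index, merge, tag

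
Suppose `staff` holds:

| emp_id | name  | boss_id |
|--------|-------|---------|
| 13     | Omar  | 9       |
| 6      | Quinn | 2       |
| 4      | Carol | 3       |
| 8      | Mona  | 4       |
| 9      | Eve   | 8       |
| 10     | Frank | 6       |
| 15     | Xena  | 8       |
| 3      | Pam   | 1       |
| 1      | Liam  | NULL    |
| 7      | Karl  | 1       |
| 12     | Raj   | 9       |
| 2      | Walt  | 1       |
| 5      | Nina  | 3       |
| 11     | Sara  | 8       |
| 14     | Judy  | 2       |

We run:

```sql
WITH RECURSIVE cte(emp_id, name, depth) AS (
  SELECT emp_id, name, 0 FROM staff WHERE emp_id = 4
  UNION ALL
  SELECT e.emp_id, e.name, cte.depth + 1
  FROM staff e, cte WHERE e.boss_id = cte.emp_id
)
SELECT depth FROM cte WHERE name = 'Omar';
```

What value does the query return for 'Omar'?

3

Base: emp_id=4 (Carol) at depth 0.
Iteration 1: rows with boss_id in {4} -> Mona (id 8, depth 1).
Iteration 2: rows with boss_id in {8} -> Eve (id 9, depth 2), Sara (id 11, depth 2), Xena (id 15, depth 2).
Iteration 3: rows with boss_id in {9,11,15} -> Raj (id 12, depth 3), Omar (id 13, depth 3).
Iteration 4: no rows with boss_id in {12,13}; recursion stops.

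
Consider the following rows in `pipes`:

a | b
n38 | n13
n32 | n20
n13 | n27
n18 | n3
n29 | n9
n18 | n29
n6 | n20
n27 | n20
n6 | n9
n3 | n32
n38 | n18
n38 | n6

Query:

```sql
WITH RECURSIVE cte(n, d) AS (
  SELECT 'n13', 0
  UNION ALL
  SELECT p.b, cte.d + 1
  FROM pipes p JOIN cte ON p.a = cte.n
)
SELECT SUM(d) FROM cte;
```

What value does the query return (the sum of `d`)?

Base: (n13, d=0).
Iteration 1: edges from {n13} -> (n27, d=1).
Iteration 2: edges from {n27} -> (n20, d=2).
Iteration 3: no outgoing edges from {n20}; recursion stops.
SUM(d) = 0 + 1 + 2 = 3.

3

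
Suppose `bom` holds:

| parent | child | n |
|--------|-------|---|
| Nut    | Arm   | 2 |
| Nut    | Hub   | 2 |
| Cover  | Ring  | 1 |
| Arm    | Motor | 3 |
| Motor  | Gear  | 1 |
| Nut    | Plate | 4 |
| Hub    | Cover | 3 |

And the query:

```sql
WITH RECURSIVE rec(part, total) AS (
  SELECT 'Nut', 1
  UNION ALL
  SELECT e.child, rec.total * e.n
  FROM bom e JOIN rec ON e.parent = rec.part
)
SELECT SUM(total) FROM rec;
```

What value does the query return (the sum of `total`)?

33

Base: (Nut, total=1).
Iteration 1: components of {Nut} -> Arm = 1*2 = 2, Hub = 1*2 = 2, Plate = 1*4 = 4.
Iteration 2: components of {Arm,Hub,Plate} -> Cover = 2*3 = 6, Motor = 2*3 = 6.
Iteration 3: components of {Cover,Motor} -> Gear = 6*1 = 6, Ring = 6*1 = 6.
Iteration 4: no further components; recursion stops.
SUM(total) = 1 + 2 + 2 + 4 + 6 + 6 + 6 + 6 = 33.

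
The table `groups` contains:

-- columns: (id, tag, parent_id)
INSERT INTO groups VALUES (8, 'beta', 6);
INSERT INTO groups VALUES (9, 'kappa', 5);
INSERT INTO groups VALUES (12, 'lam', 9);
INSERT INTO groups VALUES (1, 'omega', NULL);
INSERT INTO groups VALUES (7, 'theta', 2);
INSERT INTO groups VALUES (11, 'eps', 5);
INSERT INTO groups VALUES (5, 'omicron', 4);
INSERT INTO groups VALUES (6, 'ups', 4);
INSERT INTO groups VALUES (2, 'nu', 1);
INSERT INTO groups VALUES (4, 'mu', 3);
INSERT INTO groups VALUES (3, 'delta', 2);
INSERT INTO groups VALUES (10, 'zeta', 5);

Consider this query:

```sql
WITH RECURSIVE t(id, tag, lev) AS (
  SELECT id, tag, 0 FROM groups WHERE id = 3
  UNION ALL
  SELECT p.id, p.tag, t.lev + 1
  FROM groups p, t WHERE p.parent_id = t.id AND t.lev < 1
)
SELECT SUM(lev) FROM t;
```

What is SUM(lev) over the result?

1

Base: id=3 (delta) at lev 0.
Iteration 1: rows with parent_id in {3} -> mu (id 4, lev 1).
Iteration 2: lev < 1 fails for all current rows; recursion stops.
SUM(lev) = 0 + 1 = 1.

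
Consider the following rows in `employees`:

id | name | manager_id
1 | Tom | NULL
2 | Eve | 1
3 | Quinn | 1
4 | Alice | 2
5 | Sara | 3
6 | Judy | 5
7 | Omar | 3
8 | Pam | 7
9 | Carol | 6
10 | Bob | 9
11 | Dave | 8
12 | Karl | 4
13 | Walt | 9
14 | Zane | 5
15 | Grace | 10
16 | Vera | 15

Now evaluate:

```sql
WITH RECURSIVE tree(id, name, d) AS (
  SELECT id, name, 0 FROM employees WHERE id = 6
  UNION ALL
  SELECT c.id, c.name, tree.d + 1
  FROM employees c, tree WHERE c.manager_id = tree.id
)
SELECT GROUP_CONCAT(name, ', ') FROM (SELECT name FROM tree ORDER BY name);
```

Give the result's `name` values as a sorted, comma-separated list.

Base: id=6 (Judy) at d 0.
Iteration 1: rows with manager_id in {6} -> Carol (id 9, d 1).
Iteration 2: rows with manager_id in {9} -> Bob (id 10, d 2), Walt (id 13, d 2).
Iteration 3: rows with manager_id in {10,13} -> Grace (id 15, d 3).
Iteration 4: rows with manager_id in {15} -> Vera (id 16, d 4).
Iteration 5: no rows with manager_id in {16}; recursion stops.

Bob, Carol, Grace, Judy, Vera, Walt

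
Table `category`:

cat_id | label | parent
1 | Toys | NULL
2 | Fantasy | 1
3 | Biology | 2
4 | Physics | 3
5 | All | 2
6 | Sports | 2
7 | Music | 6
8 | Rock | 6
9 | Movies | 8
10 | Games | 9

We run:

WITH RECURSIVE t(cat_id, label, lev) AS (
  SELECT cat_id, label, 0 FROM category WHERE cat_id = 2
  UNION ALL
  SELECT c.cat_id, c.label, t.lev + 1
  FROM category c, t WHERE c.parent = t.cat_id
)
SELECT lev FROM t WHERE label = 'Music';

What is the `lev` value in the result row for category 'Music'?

Base: cat_id=2 (Fantasy) at lev 0.
Iteration 1: rows with parent in {2} -> Biology (id 3, lev 1), All (id 5, lev 1), Sports (id 6, lev 1).
Iteration 2: rows with parent in {3,5,6} -> Physics (id 4, lev 2), Music (id 7, lev 2), Rock (id 8, lev 2).
Iteration 3: rows with parent in {4,7,8} -> Movies (id 9, lev 3).
Iteration 4: rows with parent in {9} -> Games (id 10, lev 4).
Iteration 5: no rows with parent in {10}; recursion stops.

2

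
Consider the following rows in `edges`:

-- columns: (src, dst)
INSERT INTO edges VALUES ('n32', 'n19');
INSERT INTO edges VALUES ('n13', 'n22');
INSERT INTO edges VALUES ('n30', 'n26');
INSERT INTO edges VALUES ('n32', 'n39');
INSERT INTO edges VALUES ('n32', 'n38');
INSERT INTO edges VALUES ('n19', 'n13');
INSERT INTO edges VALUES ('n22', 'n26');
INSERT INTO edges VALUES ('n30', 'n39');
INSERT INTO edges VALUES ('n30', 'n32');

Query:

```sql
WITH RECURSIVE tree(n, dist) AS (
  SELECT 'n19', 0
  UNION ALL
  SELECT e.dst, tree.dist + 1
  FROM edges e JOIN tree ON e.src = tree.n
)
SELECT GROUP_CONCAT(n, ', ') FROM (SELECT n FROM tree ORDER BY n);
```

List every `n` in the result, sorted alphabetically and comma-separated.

Base: (n19, dist=0).
Iteration 1: edges from {n19} -> (n13, dist=1).
Iteration 2: edges from {n13} -> (n22, dist=2).
Iteration 3: edges from {n22} -> (n26, dist=3).
Iteration 4: no outgoing edges from {n26}; recursion stops.

n13, n19, n22, n26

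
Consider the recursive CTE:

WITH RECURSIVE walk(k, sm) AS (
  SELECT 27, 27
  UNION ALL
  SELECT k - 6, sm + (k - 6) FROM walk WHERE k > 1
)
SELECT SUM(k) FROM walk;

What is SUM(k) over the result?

72

Base: k=27, sm=27.
Iteration 1: 27 > 1 holds -> k = 27 - 6 = 21, sm = 27 + 21 = 48.
Iteration 2: 21 > 1 holds -> k = 21 - 6 = 15, sm = 48 + 15 = 63.
Iteration 3: 15 > 1 holds -> k = 15 - 6 = 9, sm = 63 + 9 = 72.
Iteration 4: 9 > 1 holds -> k = 9 - 6 = 3, sm = 72 + 3 = 75.
Iteration 5: 3 > 1 holds -> k = 3 - 6 = -3, sm = 75 + -3 = 72.
Iteration 6: -3 > 1 fails; recursion stops.
SUM(k) = 27 + 21 + 15 + 9 + 3 + -3 = 72.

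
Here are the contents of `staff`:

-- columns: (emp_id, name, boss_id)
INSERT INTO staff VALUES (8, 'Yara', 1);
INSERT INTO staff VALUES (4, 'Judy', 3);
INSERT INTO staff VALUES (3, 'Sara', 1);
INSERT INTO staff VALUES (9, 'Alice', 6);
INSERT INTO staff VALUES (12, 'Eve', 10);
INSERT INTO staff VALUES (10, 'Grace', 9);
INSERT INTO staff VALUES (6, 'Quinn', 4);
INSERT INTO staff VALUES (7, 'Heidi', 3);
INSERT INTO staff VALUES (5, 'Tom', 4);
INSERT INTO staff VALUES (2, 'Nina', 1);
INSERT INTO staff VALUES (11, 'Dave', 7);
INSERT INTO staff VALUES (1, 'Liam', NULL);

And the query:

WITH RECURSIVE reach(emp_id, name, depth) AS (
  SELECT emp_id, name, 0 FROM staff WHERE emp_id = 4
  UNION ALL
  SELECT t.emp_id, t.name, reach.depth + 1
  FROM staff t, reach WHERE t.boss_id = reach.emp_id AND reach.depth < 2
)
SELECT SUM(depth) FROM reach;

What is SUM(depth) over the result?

4

Base: emp_id=4 (Judy) at depth 0.
Iteration 1: rows with boss_id in {4} -> Tom (id 5, depth 1), Quinn (id 6, depth 1).
Iteration 2: rows with boss_id in {5,6} -> Alice (id 9, depth 2).
Iteration 3: depth < 2 fails for all current rows; recursion stops.
SUM(depth) = 0 + 1 + 1 + 2 = 4.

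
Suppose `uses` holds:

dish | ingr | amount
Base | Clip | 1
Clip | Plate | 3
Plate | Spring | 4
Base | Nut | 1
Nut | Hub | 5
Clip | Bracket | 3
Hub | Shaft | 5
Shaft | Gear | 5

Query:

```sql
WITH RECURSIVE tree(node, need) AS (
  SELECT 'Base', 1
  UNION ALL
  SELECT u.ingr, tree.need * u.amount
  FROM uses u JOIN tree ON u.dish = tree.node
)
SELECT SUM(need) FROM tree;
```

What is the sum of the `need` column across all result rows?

176

Base: (Base, need=1).
Iteration 1: components of {Base} -> Clip = 1*1 = 1, Nut = 1*1 = 1.
Iteration 2: components of {Clip,Nut} -> Bracket = 1*3 = 3, Hub = 1*5 = 5, Plate = 1*3 = 3.
Iteration 3: components of {Bracket,Hub,Plate} -> Shaft = 5*5 = 25, Spring = 3*4 = 12.
Iteration 4: components of {Shaft,Spring} -> Gear = 25*5 = 125.
Iteration 5: no further components; recursion stops.
SUM(need) = 1 + 1 + 1 + 3 + 3 + 5 + 12 + 25 + 125 = 176.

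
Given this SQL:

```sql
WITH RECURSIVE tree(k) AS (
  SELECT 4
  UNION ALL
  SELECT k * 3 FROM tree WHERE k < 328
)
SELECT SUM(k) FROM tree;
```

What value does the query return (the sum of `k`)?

1456

Base: k=4.
Iteration 1: 4 < 328 holds -> k = 4 * 3 = 12.
Iteration 2: 12 < 328 holds -> k = 12 * 3 = 36.
Iteration 3: 36 < 328 holds -> k = 36 * 3 = 108.
Iteration 4: 108 < 328 holds -> k = 108 * 3 = 324.
Iteration 5: 324 < 328 holds -> k = 324 * 3 = 972.
Iteration 6: 972 < 328 fails; recursion stops.
SUM(k) = 4 + 12 + 36 + 108 + 324 + 972 = 1456.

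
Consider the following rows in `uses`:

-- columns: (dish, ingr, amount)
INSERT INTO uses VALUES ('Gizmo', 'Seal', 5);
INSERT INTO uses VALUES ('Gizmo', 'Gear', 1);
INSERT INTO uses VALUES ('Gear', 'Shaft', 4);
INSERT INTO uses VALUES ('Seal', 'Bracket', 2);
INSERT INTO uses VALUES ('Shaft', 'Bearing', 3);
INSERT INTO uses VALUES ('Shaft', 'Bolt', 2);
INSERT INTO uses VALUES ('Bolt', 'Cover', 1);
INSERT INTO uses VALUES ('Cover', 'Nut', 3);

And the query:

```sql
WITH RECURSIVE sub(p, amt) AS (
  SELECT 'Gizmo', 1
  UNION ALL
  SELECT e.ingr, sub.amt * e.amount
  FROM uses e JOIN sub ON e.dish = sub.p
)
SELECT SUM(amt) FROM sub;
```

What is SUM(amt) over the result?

73

Base: (Gizmo, amt=1).
Iteration 1: components of {Gizmo} -> Gear = 1*1 = 1, Seal = 1*5 = 5.
Iteration 2: components of {Gear,Seal} -> Bracket = 5*2 = 10, Shaft = 1*4 = 4.
Iteration 3: components of {Bracket,Shaft} -> Bearing = 4*3 = 12, Bolt = 4*2 = 8.
Iteration 4: components of {Bearing,Bolt} -> Cover = 8*1 = 8.
Iteration 5: components of {Cover} -> Nut = 8*3 = 24.
Iteration 6: no further components; recursion stops.
SUM(amt) = 1 + 5 + 1 + 10 + 4 + 12 + 8 + 8 + 24 = 73.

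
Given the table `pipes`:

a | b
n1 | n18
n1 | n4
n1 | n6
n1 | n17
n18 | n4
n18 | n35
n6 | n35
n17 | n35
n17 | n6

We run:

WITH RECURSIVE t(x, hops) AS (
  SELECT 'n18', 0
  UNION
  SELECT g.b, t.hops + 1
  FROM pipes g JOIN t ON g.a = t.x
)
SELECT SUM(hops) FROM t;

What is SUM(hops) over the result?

2

Base: (n18, hops=0).
Iteration 1: edges from {n18} -> (n35, hops=1), (n4, hops=1).
Iteration 2: no outgoing edges from {n35,n4}; recursion stops.
SUM(hops) = 0 + 1 + 1 = 2.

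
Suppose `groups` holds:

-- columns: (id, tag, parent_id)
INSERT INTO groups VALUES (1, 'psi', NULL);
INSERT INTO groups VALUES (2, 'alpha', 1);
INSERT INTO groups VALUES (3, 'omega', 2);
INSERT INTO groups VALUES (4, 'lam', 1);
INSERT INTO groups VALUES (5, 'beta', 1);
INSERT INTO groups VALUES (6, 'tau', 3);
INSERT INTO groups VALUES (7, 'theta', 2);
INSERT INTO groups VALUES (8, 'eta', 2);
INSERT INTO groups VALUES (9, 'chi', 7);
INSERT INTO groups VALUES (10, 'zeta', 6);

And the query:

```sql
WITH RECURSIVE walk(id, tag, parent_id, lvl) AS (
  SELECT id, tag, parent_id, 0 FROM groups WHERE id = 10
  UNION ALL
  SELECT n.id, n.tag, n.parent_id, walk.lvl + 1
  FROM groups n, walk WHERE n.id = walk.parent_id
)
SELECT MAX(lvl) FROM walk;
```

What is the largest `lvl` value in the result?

Base: id=10 (zeta), parent_id=6, lvl 0.
Iteration 1: join on id=6 -> tau (id 6, parent_id=3, lvl 1).
Iteration 2: join on id=3 -> omega (id 3, parent_id=2, lvl 2).
Iteration 3: join on id=2 -> alpha (id 2, parent_id=1, lvl 3).
Iteration 4: join on id=1 -> psi (id 1, parent_id=NULL, lvl 4).
Iteration 5: parent_id is NULL; no match; recursion stops.
lvl values: 0, 1, 2, 3, 4; the maximum is 4.

4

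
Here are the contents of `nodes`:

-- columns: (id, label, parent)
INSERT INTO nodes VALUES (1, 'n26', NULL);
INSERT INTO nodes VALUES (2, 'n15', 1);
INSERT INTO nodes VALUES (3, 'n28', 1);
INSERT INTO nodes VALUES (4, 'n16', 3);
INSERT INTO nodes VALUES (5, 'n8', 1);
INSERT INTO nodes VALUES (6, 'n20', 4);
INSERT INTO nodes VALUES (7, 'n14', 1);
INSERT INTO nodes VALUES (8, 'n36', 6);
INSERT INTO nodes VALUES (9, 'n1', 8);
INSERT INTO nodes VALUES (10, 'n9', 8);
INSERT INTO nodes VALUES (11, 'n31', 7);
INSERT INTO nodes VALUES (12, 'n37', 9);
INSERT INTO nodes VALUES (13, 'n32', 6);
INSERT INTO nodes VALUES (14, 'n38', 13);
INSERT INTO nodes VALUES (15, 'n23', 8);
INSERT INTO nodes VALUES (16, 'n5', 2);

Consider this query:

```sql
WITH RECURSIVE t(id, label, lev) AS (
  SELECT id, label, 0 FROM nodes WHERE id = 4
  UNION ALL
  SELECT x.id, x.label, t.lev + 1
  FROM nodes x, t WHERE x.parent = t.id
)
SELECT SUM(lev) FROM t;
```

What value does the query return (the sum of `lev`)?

Base: id=4 (n16) at lev 0.
Iteration 1: rows with parent in {4} -> n20 (id 6, lev 1).
Iteration 2: rows with parent in {6} -> n36 (id 8, lev 2), n32 (id 13, lev 2).
Iteration 3: rows with parent in {8,13} -> n1 (id 9, lev 3), n9 (id 10, lev 3), n38 (id 14, lev 3), n23 (id 15, lev 3).
Iteration 4: rows with parent in {9,10,14,15} -> n37 (id 12, lev 4).
Iteration 5: no rows with parent in {12}; recursion stops.
SUM(lev) = 0 + 1 + 2 + 2 + 3 + 3 + 3 + 3 + 4 = 21.

21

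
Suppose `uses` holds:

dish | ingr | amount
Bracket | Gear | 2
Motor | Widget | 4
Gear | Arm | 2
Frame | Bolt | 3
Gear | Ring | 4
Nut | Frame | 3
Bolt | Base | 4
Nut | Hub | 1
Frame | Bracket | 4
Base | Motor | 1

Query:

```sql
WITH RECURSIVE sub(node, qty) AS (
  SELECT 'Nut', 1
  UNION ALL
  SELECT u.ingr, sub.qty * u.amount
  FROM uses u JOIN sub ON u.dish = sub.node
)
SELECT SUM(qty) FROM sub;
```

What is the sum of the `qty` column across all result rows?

410

Base: (Nut, qty=1).
Iteration 1: components of {Nut} -> Frame = 1*3 = 3, Hub = 1*1 = 1.
Iteration 2: components of {Frame,Hub} -> Bolt = 3*3 = 9, Bracket = 3*4 = 12.
Iteration 3: components of {Bolt,Bracket} -> Base = 9*4 = 36, Gear = 12*2 = 24.
Iteration 4: components of {Base,Gear} -> Arm = 24*2 = 48, Motor = 36*1 = 36, Ring = 24*4 = 96.
Iteration 5: components of {Arm,Motor,Ring} -> Widget = 36*4 = 144.
Iteration 6: no further components; recursion stops.
SUM(qty) = 1 + 3 + 1 + 12 + 9 + 24 + 36 + 96 + 48 + 36 + 144 = 410.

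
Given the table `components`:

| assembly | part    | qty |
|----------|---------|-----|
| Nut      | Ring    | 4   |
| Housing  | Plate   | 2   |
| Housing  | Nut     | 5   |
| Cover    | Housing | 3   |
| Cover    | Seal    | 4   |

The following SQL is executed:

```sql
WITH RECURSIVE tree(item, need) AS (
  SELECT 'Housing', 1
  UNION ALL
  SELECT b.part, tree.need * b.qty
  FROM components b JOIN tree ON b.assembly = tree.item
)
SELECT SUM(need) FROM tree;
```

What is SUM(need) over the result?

28

Base: (Housing, need=1).
Iteration 1: components of {Housing} -> Nut = 1*5 = 5, Plate = 1*2 = 2.
Iteration 2: components of {Nut,Plate} -> Ring = 5*4 = 20.
Iteration 3: no further components; recursion stops.
SUM(need) = 1 + 2 + 5 + 20 = 28.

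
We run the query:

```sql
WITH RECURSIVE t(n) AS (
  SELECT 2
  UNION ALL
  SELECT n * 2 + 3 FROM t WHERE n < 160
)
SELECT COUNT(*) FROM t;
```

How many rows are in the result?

Base: n=2.
Iteration 1: 2 < 160 holds -> n = 2 * 2 + 3 = 7.
Iteration 2: 7 < 160 holds -> n = 7 * 2 + 3 = 17.
Iteration 3: 17 < 160 holds -> n = 17 * 2 + 3 = 37.
Iteration 4: 37 < 160 holds -> n = 37 * 2 + 3 = 77.
Iteration 5: 77 < 160 holds -> n = 77 * 2 + 3 = 157.
Iteration 6: 157 < 160 holds -> n = 157 * 2 + 3 = 317.
Iteration 7: 317 < 160 fails; recursion stops.
Total rows emitted: 7.

7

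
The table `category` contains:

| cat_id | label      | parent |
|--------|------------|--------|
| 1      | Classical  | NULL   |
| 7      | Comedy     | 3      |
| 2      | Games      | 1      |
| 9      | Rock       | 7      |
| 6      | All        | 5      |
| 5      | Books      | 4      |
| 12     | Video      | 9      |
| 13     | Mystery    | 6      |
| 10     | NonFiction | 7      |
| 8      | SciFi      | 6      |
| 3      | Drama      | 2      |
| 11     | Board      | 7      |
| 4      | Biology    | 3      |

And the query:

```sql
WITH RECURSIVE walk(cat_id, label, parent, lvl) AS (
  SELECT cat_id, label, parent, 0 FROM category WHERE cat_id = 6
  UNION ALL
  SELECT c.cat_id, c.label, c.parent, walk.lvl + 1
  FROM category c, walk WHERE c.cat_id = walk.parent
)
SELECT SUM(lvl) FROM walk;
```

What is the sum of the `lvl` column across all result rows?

15

Base: cat_id=6 (All), parent=5, lvl 0.
Iteration 1: join on cat_id=5 -> Books (id 5, parent=4, lvl 1).
Iteration 2: join on cat_id=4 -> Biology (id 4, parent=3, lvl 2).
Iteration 3: join on cat_id=3 -> Drama (id 3, parent=2, lvl 3).
Iteration 4: join on cat_id=2 -> Games (id 2, parent=1, lvl 4).
Iteration 5: join on cat_id=1 -> Classical (id 1, parent=NULL, lvl 5).
Iteration 6: parent is NULL; no match; recursion stops.
SUM(lvl) = 0 + 1 + 2 + 3 + 4 + 5 = 15.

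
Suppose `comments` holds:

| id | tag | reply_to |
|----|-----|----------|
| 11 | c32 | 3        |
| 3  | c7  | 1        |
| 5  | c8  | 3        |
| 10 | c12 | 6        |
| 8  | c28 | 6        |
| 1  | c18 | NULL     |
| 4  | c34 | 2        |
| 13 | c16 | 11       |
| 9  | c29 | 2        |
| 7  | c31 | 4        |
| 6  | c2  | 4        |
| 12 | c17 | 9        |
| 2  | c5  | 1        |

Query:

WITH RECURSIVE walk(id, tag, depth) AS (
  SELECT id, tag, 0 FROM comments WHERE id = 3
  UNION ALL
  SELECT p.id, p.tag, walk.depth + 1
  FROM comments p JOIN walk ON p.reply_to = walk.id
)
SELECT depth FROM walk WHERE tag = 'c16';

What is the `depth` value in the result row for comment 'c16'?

2

Base: id=3 (c7) at depth 0.
Iteration 1: rows with reply_to in {3} -> c8 (id 5, depth 1), c32 (id 11, depth 1).
Iteration 2: rows with reply_to in {5,11} -> c16 (id 13, depth 2).
Iteration 3: no rows with reply_to in {13}; recursion stops.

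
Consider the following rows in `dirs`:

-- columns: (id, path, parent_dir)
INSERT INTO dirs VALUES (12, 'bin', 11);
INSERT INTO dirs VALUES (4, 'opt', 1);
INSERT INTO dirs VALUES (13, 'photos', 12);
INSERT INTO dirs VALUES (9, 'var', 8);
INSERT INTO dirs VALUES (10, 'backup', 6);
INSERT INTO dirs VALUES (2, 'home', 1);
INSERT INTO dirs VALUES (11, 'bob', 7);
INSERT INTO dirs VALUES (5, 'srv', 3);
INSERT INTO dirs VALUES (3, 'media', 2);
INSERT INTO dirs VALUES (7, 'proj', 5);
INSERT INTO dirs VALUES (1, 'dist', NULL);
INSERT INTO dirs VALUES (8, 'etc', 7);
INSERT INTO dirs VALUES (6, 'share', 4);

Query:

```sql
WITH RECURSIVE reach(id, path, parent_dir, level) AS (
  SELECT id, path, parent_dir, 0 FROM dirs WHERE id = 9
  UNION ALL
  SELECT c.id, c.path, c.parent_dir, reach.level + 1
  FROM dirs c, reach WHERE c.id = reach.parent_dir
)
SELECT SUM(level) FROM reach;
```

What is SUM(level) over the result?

Base: id=9 (var), parent_dir=8, level 0.
Iteration 1: join on id=8 -> etc (id 8, parent_dir=7, level 1).
Iteration 2: join on id=7 -> proj (id 7, parent_dir=5, level 2).
Iteration 3: join on id=5 -> srv (id 5, parent_dir=3, level 3).
Iteration 4: join on id=3 -> media (id 3, parent_dir=2, level 4).
Iteration 5: join on id=2 -> home (id 2, parent_dir=1, level 5).
Iteration 6: join on id=1 -> dist (id 1, parent_dir=NULL, level 6).
Iteration 7: parent_dir is NULL; no match; recursion stops.
SUM(level) = 0 + 1 + 2 + 3 + 4 + 5 + 6 = 21.

21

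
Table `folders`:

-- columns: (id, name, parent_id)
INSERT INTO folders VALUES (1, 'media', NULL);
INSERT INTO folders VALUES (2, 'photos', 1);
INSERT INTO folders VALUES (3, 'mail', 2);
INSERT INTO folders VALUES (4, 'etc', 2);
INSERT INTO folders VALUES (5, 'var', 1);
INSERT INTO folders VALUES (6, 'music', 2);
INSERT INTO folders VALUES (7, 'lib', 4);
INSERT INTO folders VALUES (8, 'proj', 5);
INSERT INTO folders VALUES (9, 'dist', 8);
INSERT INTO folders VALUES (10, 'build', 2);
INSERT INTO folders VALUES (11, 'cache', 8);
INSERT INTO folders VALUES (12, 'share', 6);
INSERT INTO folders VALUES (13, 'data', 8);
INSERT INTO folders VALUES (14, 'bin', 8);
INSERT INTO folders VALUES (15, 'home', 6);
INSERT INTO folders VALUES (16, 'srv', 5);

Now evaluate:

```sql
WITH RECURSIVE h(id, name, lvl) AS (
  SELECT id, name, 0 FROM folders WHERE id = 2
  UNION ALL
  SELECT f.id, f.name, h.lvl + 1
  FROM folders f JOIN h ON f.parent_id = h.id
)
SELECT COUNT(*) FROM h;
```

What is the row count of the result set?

Base: id=2 (photos) at lvl 0.
Iteration 1: rows with parent_id in {2} -> mail (id 3, lvl 1), etc (id 4, lvl 1), music (id 6, lvl 1), build (id 10, lvl 1).
Iteration 2: rows with parent_id in {3,4,6,10} -> lib (id 7, lvl 2), share (id 12, lvl 2), home (id 15, lvl 2).
Iteration 3: no rows with parent_id in {7,12,15}; recursion stops.
Total rows emitted: 8.

8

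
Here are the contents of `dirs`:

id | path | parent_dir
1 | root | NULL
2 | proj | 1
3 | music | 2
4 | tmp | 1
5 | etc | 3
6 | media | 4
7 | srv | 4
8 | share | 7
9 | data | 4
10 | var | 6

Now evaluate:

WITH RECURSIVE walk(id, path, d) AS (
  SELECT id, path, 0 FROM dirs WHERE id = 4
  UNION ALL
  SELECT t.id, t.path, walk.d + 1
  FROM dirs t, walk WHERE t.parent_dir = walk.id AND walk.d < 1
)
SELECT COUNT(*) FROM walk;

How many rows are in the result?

Base: id=4 (tmp) at d 0.
Iteration 1: rows with parent_dir in {4} -> media (id 6, d 1), srv (id 7, d 1), data (id 9, d 1).
Iteration 2: d < 1 fails for all current rows; recursion stops.
Total rows emitted: 4.

4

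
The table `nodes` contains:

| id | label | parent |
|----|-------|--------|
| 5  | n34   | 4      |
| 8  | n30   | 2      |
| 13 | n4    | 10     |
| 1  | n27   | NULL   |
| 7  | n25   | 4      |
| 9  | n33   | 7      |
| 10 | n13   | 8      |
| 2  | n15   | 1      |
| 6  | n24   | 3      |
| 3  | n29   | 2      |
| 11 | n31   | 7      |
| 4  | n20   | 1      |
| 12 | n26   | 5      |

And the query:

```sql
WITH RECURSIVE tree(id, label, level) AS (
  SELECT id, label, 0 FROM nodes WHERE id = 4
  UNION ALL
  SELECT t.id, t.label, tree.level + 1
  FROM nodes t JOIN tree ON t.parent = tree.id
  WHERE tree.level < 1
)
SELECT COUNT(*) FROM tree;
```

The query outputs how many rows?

Base: id=4 (n20) at level 0.
Iteration 1: rows with parent in {4} -> n34 (id 5, level 1), n25 (id 7, level 1).
Iteration 2: level < 1 fails for all current rows; recursion stops.
Total rows emitted: 3.

3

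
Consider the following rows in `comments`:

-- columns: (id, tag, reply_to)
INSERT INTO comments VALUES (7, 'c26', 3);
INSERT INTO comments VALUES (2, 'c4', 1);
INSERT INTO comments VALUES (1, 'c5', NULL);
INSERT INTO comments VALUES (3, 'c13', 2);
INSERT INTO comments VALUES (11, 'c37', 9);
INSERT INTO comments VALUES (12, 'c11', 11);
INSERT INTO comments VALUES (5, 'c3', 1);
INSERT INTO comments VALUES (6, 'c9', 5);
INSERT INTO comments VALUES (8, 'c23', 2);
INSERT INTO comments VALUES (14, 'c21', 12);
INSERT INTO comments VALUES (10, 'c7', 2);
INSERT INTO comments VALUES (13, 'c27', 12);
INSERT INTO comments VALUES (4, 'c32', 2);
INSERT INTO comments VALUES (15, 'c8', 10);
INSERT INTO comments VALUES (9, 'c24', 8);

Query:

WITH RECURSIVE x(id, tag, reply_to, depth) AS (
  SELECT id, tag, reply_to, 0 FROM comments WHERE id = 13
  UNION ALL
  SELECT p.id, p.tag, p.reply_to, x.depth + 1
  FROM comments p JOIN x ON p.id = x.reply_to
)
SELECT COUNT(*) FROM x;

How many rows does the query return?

Base: id=13 (c27), reply_to=12, depth 0.
Iteration 1: join on id=12 -> c11 (id 12, reply_to=11, depth 1).
Iteration 2: join on id=11 -> c37 (id 11, reply_to=9, depth 2).
Iteration 3: join on id=9 -> c24 (id 9, reply_to=8, depth 3).
Iteration 4: join on id=8 -> c23 (id 8, reply_to=2, depth 4).
Iteration 5: join on id=2 -> c4 (id 2, reply_to=1, depth 5).
Iteration 6: join on id=1 -> c5 (id 1, reply_to=NULL, depth 6).
Iteration 7: reply_to is NULL; no match; recursion stops.
Total rows emitted: 7.

7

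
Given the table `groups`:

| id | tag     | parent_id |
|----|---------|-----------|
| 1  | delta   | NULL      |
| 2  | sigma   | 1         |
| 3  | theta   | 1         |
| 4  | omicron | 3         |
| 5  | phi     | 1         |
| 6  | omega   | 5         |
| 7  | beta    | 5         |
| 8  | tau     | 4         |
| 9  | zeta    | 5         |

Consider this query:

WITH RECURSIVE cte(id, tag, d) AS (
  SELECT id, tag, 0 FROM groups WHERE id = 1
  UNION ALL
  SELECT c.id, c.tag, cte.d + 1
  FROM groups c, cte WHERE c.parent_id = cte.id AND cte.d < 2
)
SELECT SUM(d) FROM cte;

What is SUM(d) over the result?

11

Base: id=1 (delta) at d 0.
Iteration 1: rows with parent_id in {1} -> sigma (id 2, d 1), theta (id 3, d 1), phi (id 5, d 1).
Iteration 2: rows with parent_id in {2,3,5} -> omicron (id 4, d 2), omega (id 6, d 2), beta (id 7, d 2), zeta (id 9, d 2).
Iteration 3: d < 2 fails for all current rows; recursion stops.
SUM(d) = 0 + 1 + 1 + 1 + 2 + 2 + 2 + 2 = 11.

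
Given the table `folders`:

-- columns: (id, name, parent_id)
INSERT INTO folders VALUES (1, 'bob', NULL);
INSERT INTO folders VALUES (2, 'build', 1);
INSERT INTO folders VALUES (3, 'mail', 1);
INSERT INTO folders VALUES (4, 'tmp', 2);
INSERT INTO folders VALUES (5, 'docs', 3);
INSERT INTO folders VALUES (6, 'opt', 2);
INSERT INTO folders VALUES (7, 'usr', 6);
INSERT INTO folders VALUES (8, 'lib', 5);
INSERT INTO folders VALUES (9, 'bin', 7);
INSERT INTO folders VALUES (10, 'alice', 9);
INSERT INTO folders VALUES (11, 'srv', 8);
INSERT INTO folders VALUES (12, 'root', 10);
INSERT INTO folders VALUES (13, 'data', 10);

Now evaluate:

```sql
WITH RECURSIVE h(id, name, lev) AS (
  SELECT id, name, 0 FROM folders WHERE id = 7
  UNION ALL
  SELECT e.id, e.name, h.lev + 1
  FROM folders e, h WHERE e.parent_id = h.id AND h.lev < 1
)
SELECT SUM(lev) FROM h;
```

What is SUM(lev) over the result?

Base: id=7 (usr) at lev 0.
Iteration 1: rows with parent_id in {7} -> bin (id 9, lev 1).
Iteration 2: lev < 1 fails for all current rows; recursion stops.
SUM(lev) = 0 + 1 = 1.

1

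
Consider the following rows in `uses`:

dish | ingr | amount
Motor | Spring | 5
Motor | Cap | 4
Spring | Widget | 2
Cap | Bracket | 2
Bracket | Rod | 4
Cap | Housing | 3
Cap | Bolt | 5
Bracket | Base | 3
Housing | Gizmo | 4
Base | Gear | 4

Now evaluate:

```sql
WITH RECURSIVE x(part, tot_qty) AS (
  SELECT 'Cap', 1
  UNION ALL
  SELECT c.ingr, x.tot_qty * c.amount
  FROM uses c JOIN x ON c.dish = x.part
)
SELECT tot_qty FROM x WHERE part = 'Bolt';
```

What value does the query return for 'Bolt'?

Base: (Cap, tot_qty=1).
Iteration 1: components of {Cap} -> Bolt = 1*5 = 5, Bracket = 1*2 = 2, Housing = 1*3 = 3.
Iteration 2: components of {Bolt,Bracket,Housing} -> Base = 2*3 = 6, Gizmo = 3*4 = 12, Rod = 2*4 = 8.
Iteration 3: components of {Base,Gizmo,Rod} -> Gear = 6*4 = 24.
Iteration 4: no further components; recursion stops.

5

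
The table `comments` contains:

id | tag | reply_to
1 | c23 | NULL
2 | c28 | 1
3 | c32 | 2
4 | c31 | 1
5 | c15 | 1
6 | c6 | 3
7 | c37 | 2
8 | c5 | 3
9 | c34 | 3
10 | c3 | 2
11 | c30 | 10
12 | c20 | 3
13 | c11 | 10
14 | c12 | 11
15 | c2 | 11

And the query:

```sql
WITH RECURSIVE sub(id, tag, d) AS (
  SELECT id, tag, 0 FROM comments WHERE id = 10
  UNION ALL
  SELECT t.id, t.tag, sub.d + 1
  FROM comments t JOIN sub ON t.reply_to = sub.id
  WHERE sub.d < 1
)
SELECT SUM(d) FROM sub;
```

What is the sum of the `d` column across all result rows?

2

Base: id=10 (c3) at d 0.
Iteration 1: rows with reply_to in {10} -> c30 (id 11, d 1), c11 (id 13, d 1).
Iteration 2: d < 1 fails for all current rows; recursion stops.
SUM(d) = 0 + 1 + 1 = 2.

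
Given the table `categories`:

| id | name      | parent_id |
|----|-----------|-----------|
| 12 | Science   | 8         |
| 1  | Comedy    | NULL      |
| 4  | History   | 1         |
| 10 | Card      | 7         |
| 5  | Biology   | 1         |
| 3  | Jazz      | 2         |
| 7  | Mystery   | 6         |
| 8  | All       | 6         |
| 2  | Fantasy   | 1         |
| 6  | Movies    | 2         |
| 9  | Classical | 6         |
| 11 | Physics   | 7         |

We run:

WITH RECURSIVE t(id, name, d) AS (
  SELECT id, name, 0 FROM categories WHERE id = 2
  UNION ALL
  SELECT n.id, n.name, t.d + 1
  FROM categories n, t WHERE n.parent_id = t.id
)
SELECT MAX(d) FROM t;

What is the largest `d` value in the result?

3

Base: id=2 (Fantasy) at d 0.
Iteration 1: rows with parent_id in {2} -> Jazz (id 3, d 1), Movies (id 6, d 1).
Iteration 2: rows with parent_id in {3,6} -> Mystery (id 7, d 2), All (id 8, d 2), Classical (id 9, d 2).
Iteration 3: rows with parent_id in {7,8,9} -> Card (id 10, d 3), Physics (id 11, d 3), Science (id 12, d 3).
Iteration 4: no rows with parent_id in {10,11,12}; recursion stops.
d values: 0, 1, 1, 2, 2, 2, 3, 3, 3; the maximum is 3.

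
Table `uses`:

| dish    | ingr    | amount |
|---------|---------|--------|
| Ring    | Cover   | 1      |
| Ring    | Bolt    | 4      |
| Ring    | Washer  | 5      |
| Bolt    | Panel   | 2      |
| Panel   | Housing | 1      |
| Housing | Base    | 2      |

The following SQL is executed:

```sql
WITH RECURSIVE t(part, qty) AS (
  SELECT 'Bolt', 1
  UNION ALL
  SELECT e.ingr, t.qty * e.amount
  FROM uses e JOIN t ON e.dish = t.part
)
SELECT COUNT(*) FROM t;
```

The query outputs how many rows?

Base: (Bolt, qty=1).
Iteration 1: components of {Bolt} -> Panel = 1*2 = 2.
Iteration 2: components of {Panel} -> Housing = 2*1 = 2.
Iteration 3: components of {Housing} -> Base = 2*2 = 4.
Iteration 4: no further components; recursion stops.
Total rows emitted: 4.

4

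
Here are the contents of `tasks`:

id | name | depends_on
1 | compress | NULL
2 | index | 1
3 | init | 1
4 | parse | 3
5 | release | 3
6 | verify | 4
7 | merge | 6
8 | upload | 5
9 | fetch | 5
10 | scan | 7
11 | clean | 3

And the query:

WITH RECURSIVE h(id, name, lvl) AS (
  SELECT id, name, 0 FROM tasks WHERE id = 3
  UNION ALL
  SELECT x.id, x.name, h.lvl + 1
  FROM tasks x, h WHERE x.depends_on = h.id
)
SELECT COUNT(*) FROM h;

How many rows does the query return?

9

Base: id=3 (init) at lvl 0.
Iteration 1: rows with depends_on in {3} -> parse (id 4, lvl 1), release (id 5, lvl 1), clean (id 11, lvl 1).
Iteration 2: rows with depends_on in {4,5,11} -> verify (id 6, lvl 2), upload (id 8, lvl 2), fetch (id 9, lvl 2).
Iteration 3: rows with depends_on in {6,8,9} -> merge (id 7, lvl 3).
Iteration 4: rows with depends_on in {7} -> scan (id 10, lvl 4).
Iteration 5: no rows with depends_on in {10}; recursion stops.
Total rows emitted: 9.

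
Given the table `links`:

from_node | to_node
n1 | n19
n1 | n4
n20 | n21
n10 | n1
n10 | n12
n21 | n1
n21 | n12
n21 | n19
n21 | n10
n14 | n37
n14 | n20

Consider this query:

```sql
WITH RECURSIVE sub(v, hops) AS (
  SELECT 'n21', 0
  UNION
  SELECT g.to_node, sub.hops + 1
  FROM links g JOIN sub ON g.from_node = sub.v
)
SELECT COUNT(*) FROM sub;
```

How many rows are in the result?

Base: (n21, hops=0).
Iteration 1: edges from {n21} -> (n1, hops=1), (n10, hops=1), (n12, hops=1), (n19, hops=1).
Iteration 2: edges from {n1,n10,n12,n19} -> (n1, hops=2), (n12, hops=2), (n19, hops=2), (n4, hops=2).
Iteration 3: edges from {n1,n12,n19,n4} -> (n19, hops=3), (n4, hops=3).
Iteration 4: no outgoing edges from {n19,n4}; recursion stops.
Total rows emitted: 11.

11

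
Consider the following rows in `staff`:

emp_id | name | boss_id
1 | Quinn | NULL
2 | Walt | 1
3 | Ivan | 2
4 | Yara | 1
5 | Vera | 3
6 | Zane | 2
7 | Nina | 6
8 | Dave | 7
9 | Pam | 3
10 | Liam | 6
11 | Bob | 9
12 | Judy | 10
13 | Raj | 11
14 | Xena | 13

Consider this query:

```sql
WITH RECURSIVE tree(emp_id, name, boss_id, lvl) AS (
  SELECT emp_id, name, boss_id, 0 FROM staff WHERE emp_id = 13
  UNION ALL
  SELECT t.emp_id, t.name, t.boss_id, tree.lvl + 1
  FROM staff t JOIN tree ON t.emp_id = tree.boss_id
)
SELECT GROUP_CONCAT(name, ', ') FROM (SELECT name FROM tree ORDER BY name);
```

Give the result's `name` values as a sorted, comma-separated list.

Bob, Ivan, Pam, Quinn, Raj, Walt

Base: emp_id=13 (Raj), boss_id=11, lvl 0.
Iteration 1: join on emp_id=11 -> Bob (id 11, boss_id=9, lvl 1).
Iteration 2: join on emp_id=9 -> Pam (id 9, boss_id=3, lvl 2).
Iteration 3: join on emp_id=3 -> Ivan (id 3, boss_id=2, lvl 3).
Iteration 4: join on emp_id=2 -> Walt (id 2, boss_id=1, lvl 4).
Iteration 5: join on emp_id=1 -> Quinn (id 1, boss_id=NULL, lvl 5).
Iteration 6: boss_id is NULL; no match; recursion stops.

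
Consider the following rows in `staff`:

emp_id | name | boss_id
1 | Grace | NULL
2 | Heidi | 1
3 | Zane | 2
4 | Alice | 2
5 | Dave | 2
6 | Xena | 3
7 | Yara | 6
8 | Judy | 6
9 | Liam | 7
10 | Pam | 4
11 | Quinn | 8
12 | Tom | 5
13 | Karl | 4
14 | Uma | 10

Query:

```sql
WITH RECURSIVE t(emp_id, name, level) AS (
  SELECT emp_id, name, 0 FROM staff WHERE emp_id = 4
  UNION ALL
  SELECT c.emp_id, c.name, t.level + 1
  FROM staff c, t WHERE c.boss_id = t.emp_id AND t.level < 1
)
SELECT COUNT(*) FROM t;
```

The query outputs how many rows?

Base: emp_id=4 (Alice) at level 0.
Iteration 1: rows with boss_id in {4} -> Pam (id 10, level 1), Karl (id 13, level 1).
Iteration 2: level < 1 fails for all current rows; recursion stops.
Total rows emitted: 3.

3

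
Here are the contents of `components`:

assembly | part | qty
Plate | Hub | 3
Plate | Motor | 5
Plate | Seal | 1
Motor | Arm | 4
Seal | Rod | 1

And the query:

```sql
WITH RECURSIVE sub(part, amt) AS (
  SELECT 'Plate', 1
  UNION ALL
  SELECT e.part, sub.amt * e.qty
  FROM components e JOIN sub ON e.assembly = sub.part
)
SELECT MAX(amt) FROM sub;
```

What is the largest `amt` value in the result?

20

Base: (Plate, amt=1).
Iteration 1: components of {Plate} -> Hub = 1*3 = 3, Motor = 1*5 = 5, Seal = 1*1 = 1.
Iteration 2: components of {Hub,Motor,Seal} -> Arm = 5*4 = 20, Rod = 1*1 = 1.
Iteration 3: no further components; recursion stops.
amt values: 1, 1, 5, 3, 1, 20; the maximum is 20.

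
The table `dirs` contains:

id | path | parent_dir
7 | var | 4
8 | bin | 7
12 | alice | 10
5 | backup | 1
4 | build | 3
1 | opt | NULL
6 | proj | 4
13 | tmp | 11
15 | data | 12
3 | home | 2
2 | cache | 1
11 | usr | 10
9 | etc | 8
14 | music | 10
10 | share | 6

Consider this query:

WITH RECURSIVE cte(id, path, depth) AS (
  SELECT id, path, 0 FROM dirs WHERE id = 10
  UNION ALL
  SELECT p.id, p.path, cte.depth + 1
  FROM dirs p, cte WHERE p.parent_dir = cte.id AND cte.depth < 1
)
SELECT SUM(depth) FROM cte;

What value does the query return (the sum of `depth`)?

Base: id=10 (share) at depth 0.
Iteration 1: rows with parent_dir in {10} -> usr (id 11, depth 1), alice (id 12, depth 1), music (id 14, depth 1).
Iteration 2: depth < 1 fails for all current rows; recursion stops.
SUM(depth) = 0 + 1 + 1 + 1 = 3.

3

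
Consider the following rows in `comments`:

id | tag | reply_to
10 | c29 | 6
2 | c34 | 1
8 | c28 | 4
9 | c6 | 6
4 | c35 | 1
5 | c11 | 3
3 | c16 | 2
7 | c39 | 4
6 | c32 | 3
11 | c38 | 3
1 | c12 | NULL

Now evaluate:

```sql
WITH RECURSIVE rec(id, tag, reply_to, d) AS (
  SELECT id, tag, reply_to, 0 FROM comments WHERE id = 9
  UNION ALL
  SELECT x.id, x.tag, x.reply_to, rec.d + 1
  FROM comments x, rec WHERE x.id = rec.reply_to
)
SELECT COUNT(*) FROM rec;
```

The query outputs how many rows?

Base: id=9 (c6), reply_to=6, d 0.
Iteration 1: join on id=6 -> c32 (id 6, reply_to=3, d 1).
Iteration 2: join on id=3 -> c16 (id 3, reply_to=2, d 2).
Iteration 3: join on id=2 -> c34 (id 2, reply_to=1, d 3).
Iteration 4: join on id=1 -> c12 (id 1, reply_to=NULL, d 4).
Iteration 5: reply_to is NULL; no match; recursion stops.
Total rows emitted: 5.

5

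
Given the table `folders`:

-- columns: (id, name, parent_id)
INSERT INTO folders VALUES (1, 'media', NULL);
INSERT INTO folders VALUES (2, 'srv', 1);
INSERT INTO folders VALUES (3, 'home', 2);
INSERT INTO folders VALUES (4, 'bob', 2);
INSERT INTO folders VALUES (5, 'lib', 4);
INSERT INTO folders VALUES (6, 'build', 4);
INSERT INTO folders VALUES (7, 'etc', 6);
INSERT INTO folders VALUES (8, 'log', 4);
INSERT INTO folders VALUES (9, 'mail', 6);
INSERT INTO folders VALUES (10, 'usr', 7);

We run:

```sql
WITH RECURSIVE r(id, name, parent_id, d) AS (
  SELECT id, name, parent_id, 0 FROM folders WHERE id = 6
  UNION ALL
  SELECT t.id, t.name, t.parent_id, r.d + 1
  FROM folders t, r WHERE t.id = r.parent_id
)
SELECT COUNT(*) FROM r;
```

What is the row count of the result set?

4

Base: id=6 (build), parent_id=4, d 0.
Iteration 1: join on id=4 -> bob (id 4, parent_id=2, d 1).
Iteration 2: join on id=2 -> srv (id 2, parent_id=1, d 2).
Iteration 3: join on id=1 -> media (id 1, parent_id=NULL, d 3).
Iteration 4: parent_id is NULL; no match; recursion stops.
Total rows emitted: 4.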